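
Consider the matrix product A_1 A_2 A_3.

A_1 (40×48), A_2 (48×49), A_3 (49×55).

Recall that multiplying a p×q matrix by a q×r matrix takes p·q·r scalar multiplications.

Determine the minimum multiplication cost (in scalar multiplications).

Order (A_1 (A_2 A_3)): (A_2 A_3): 48×49 by 49×55 → 48×55, cost 48·49·55 = 129360; (A_1 (A_2 A_3)): 40×48 by 48×55 → 40×55, cost 40·48·55 = 105600; cumulative 234960. Total 234960.
Order ((A_1 A_2) A_3): (A_1 A_2): 40×48 by 48×49 → 40×49, cost 40·48·49 = 94080; ((A_1 A_2) A_3): 40×49 by 49×55 → 40×55, cost 40·49·55 = 107800; cumulative 201880. Total 201880.
Minimum: 201880.

201880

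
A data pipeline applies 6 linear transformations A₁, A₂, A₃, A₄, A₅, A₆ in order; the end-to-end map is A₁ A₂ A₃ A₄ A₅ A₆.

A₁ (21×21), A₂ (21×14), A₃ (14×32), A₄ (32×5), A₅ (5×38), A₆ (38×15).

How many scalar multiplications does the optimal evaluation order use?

Adjacent pairs: A₁A₂ = 21·21·14 = 6174; A₂A₃ = 21·14·32 = 9408; A₃A₄ = 14·32·5 = 2240; A₄A₅ = 32·5·38 = 6080; A₅A₆ = 5·38·15 = 2850.
Length 3: A₁..A₃: k=1: 0+9408+21·21·32=23520; k=2: 6174+0+21·14·32=15582 → min 15582 | A₂..A₄: k=2: 0+2240+21·14·5=3710; k=3: 9408+0+21·32·5=12768 → min 3710 | A₃..A₅: k=3: 0+6080+14·32·38=23104; k=4: 2240+0+14·5·38=4900 → min 4900 | A₄..A₆: k=4: 0+2850+32·5·15=5250; k=5: 6080+0+32·38·15=24320 → min 5250.
Length 4: A₁..A₄: k=1: 0+3710+21·21·5=5915; k=2: 6174+2240+21·14·5=9884; k=3: 15582+0+21·32·5=18942 → min 5915 | A₂..A₅: k=2: 0+4900+21·14·38=16072; k=3: 9408+6080+21·32·38=41024; k=4: 3710+0+21·5·38=7700 → min 7700 | A₃..A₆: k=3: 0+5250+14·32·15=11970; k=4: 2240+2850+14·5·15=6140; k=5: 4900+0+14·38·15=12880 → min 6140.
Length 5: A₁..A₅: k=1: 0+7700+21·21·38=24458; k=2: 6174+4900+21·14·38=22246; k=3: 15582+6080+21·32·38=47198; k=4: 5915+0+21·5·38=9905 → min 9905 | A₂..A₆: k=2: 0+6140+21·14·15=10550; k=3: 9408+5250+21·32·15=24738; k=4: 3710+2850+21·5·15=8135; k=5: 7700+0+21·38·15=19670 → min 8135.
Length 6: A₁..A₆: k=1: 0+8135+21·21·15=14750; k=2: 6174+6140+21·14·15=16724; k=3: 15582+5250+21·32·15=30912; k=4: 5915+2850+21·5·15=10340; k=5: 9905+0+21·38·15=21875 → min 10340.
Optimal order: ((A₁ (A₂ (A₃ A₄))) (A₅ A₆)) with cost 10340.

10340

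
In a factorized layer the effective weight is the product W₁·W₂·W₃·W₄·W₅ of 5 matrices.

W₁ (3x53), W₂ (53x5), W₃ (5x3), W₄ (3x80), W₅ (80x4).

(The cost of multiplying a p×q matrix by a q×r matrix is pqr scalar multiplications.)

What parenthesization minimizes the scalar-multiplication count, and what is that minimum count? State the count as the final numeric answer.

1836

Adjacent pairs: W₁W₂ = 3·53·5 = 795; W₂W₃ = 53·5·3 = 795; W₃W₄ = 5·3·80 = 1200; W₄W₅ = 3·80·4 = 960.
Length 3: W₁..W₃: k=1: 0+795+3·53·3=1272; k=2: 795+0+3·5·3=840 → min 840 | W₂..W₄: k=2: 0+1200+53·5·80=22400; k=3: 795+0+53·3·80=13515 → min 13515 | W₃..W₅: k=3: 0+960+5·3·4=1020; k=4: 1200+0+5·80·4=2800 → min 1020.
Length 4: W₁..W₄: k=1: 0+13515+3·53·80=26235; k=2: 795+1200+3·5·80=3195; k=3: 840+0+3·3·80=1560 → min 1560 | W₂..W₅: k=2: 0+1020+53·5·4=2080; k=3: 795+960+53·3·4=2391; k=4: 13515+0+53·80·4=30475 → min 2080.
Length 5: W₁..W₅: k=1: 0+2080+3·53·4=2716; k=2: 795+1020+3·5·4=1875; k=3: 840+960+3·3·4=1836; k=4: 1560+0+3·80·4=2520 → min 1836.
Optimal parenthesization: (((W₁·W₂)·W₃)·(W₄·W₅)) with cost 1836.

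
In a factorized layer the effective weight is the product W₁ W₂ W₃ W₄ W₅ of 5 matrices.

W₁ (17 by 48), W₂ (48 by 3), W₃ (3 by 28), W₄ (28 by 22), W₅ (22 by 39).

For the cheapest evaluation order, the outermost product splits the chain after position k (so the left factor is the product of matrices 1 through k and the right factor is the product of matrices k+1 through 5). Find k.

2

Adjacent pairs: W₁W₂ = 17·48·3 = 2448; W₂W₃ = 48·3·28 = 4032; W₃W₄ = 3·28·22 = 1848; W₄W₅ = 28·22·39 = 24024.
Length 3: W₁..W₃: k=1: 0+4032+17·48·28=26880; k=2: 2448+0+17·3·28=3876 → min 3876 | W₂..W₄: k=2: 0+1848+48·3·22=5016; k=3: 4032+0+48·28·22=33600 → min 5016 | W₃..W₅: k=3: 0+24024+3·28·39=27300; k=4: 1848+0+3·22·39=4422 → min 4422.
Length 4: W₁..W₄: k=1: 0+5016+17·48·22=22968; k=2: 2448+1848+17·3·22=5418; k=3: 3876+0+17·28·22=14348 → min 5418 | W₂..W₅: k=2: 0+4422+48·3·39=10038; k=3: 4032+24024+48·28·39=80472; k=4: 5016+0+48·22·39=46200 → min 10038.
Top-level splits: k=1: (W₁..W₁)·(W₂..W₅) → 0+10038+17·48·39 = 41862; k=2: (W₁..W₂)·(W₃..W₅) → 2448+4422+17·3·39 = 8859; k=3: (W₁..W₃)·(W₄..W₅) → 3876+24024+17·28·39 = 46464; k=4: (W₁..W₄)·(W₅..W₅) → 5418+0+17·22·39 = 20004.
Best split is after W₂, i.e. k = 2.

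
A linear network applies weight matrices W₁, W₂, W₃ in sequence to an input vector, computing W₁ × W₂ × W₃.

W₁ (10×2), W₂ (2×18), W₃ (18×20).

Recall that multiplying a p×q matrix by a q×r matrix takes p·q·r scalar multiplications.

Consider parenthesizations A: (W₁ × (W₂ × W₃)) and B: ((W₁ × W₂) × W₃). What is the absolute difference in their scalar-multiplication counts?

Order A = (W₁ × (W₂ × W₃)): (W₂ × W₃): 2×18 by 18×20 → 2×20, cost 2·18·20 = 720; (W₁ × (W₂ × W₃)): 10×2 by 2×20 → 10×20, cost 10·2·20 = 400; cumulative 1120. Total 1120.
Order B = ((W₁ × W₂) × W₃): (W₁ × W₂): 10×2 by 2×18 → 10×18, cost 10·2·18 = 360; ((W₁ × W₂) × W₃): 10×18 by 18×20 → 10×20, cost 10·18·20 = 3600; cumulative 3960. Total 3960.
Difference: |1120 − 3960| = 2840.

2840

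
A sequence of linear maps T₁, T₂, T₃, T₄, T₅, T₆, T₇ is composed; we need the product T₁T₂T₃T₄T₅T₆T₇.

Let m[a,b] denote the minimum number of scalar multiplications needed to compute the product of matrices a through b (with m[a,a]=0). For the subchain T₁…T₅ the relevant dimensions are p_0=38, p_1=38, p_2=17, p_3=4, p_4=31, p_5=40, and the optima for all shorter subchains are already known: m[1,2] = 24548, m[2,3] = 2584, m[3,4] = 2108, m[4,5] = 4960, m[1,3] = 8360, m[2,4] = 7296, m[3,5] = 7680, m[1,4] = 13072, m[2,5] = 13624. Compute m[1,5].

19400

m[1,5] = min over k∈[1,4] of m[1,k]+m[k+1,5]+p_{0}·p_k·p_{5}.
k=1: 0 + 13624 + 38·38·40 = 71384; k=2: 24548 + 7680 + 38·17·40 = 58068; k=3: 8360 + 4960 + 38·4·40 = 19400; k=4: 13072 + 0 + 38·31·40 = 60192.
Minimum: 19400 at k=3.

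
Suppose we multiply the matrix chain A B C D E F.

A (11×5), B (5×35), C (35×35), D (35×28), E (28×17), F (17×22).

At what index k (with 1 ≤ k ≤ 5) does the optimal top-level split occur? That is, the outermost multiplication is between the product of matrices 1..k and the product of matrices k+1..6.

Adjacent pairs: AB = 11·5·35 = 1925; BC = 5·35·35 = 6125; CD = 35·35·28 = 34300; DE = 35·28·17 = 16660; EF = 28·17·22 = 10472.
Length 3: A..C: k=1: 0+6125+11·5·35=8050; k=2: 1925+0+11·35·35=15400 → min 8050 | B..D: k=2: 0+34300+5·35·28=39200; k=3: 6125+0+5·35·28=11025 → min 11025 | C..E: k=3: 0+16660+35·35·17=37485; k=4: 34300+0+35·28·17=50960 → min 37485 | D..F: k=4: 0+10472+35·28·22=32032; k=5: 16660+0+35·17·22=29750 → min 29750.
Length 4: A..D: k=1: 0+11025+11·5·28=12565; k=2: 1925+34300+11·35·28=47005; k=3: 8050+0+11·35·28=18830 → min 12565 | B..E: k=2: 0+37485+5·35·17=40460; k=3: 6125+16660+5·35·17=25760; k=4: 11025+0+5·28·17=13405 → min 13405 | C..F: k=3: 0+29750+35·35·22=56700; k=4: 34300+10472+35·28·22=66332; k=5: 37485+0+35·17·22=50575 → min 50575.
Length 5: A..E: k=1: 0+13405+11·5·17=14340; k=2: 1925+37485+11·35·17=45955; k=3: 8050+16660+11·35·17=31255; k=4: 12565+0+11·28·17=17801 → min 14340 | B..F: k=2: 0+50575+5·35·22=54425; k=3: 6125+29750+5·35·22=39725; k=4: 11025+10472+5·28·22=24577; k=5: 13405+0+5·17·22=15275 → min 15275.
Top-level splits: k=1: (A..A)·(B..F) → 0+15275+11·5·22 = 16485; k=2: (A..B)·(C..F) → 1925+50575+11·35·22 = 60970; k=3: (A..C)·(D..F) → 8050+29750+11·35·22 = 46270; k=4: (A..D)·(E..F) → 12565+10472+11·28·22 = 29813; k=5: (A..E)·(F..F) → 14340+0+11·17·22 = 18454.
Best split is after A, i.e. k = 1.

1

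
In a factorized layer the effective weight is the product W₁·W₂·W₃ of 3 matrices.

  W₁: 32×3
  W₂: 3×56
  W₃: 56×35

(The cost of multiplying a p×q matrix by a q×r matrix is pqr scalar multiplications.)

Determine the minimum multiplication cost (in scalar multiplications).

9240

Order (W₁·(W₂·W₃)): (W₂·W₃): 3×56 by 56×35 → 3×35, cost 3·56·35 = 5880; (W₁·(W₂·W₃)): 32×3 by 3×35 → 32×35, cost 32·3·35 = 3360; cumulative 9240. Total 9240.
Order ((W₁·W₂)·W₃): (W₁·W₂): 32×3 by 3×56 → 32×56, cost 32·3·56 = 5376; ((W₁·W₂)·W₃): 32×56 by 56×35 → 32×35, cost 32·56·35 = 62720; cumulative 68096. Total 68096.
Minimum: 9240.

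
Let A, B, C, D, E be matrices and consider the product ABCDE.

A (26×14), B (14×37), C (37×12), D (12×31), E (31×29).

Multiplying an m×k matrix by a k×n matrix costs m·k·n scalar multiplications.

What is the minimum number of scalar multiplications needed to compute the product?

Adjacent pairs: AB = 26·14·37 = 13468; BC = 14·37·12 = 6216; CD = 37·12·31 = 13764; DE = 12·31·29 = 10788.
Length 3: A..C: k=1: 0+6216+26·14·12=10584; k=2: 13468+0+26·37·12=25012 → min 10584 | B..D: k=2: 0+13764+14·37·31=29822; k=3: 6216+0+14·12·31=11424 → min 11424 | C..E: k=3: 0+10788+37·12·29=23664; k=4: 13764+0+37·31·29=47027 → min 23664.
Length 4: A..D: k=1: 0+11424+26·14·31=22708; k=2: 13468+13764+26·37·31=57054; k=3: 10584+0+26·12·31=20256 → min 20256 | B..E: k=2: 0+23664+14·37·29=38686; k=3: 6216+10788+14·12·29=21876; k=4: 11424+0+14·31·29=24010 → min 21876.
Length 5: A..E: k=1: 0+21876+26·14·29=32432; k=2: 13468+23664+26·37·29=65030; k=3: 10584+10788+26·12·29=30420; k=4: 20256+0+26·31·29=43630 → min 30420.
Optimal order: ((A(BC))(DE)) with cost 30420.

30420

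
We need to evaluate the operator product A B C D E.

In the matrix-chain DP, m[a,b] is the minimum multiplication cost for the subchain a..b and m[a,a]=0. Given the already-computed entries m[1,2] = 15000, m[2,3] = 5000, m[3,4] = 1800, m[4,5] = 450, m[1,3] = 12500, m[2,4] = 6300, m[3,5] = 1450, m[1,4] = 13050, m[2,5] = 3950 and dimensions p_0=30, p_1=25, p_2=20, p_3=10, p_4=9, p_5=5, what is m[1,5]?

m[1,5] = min over k∈[1,4] of m[1,k]+m[k+1,5]+p_{0}·p_k·p_{5}.
k=1: 0 + 3950 + 30·25·5 = 7700; k=2: 15000 + 1450 + 30·20·5 = 19450; k=3: 12500 + 450 + 30·10·5 = 14450; k=4: 13050 + 0 + 30·9·5 = 14400.
Minimum: 7700 at k=1.

7700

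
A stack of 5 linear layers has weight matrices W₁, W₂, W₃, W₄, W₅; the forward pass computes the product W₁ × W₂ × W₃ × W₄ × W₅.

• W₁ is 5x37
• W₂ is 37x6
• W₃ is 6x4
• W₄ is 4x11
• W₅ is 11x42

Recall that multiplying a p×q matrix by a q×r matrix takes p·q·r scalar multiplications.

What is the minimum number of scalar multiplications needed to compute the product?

Adjacent pairs: W₁W₂ = 5·37·6 = 1110; W₂W₃ = 37·6·4 = 888; W₃W₄ = 6·4·11 = 264; W₄W₅ = 4·11·42 = 1848.
Length 3: W₁..W₃: k=1: 0+888+5·37·4=1628; k=2: 1110+0+5·6·4=1230 → min 1230 | W₂..W₄: k=2: 0+264+37·6·11=2706; k=3: 888+0+37·4·11=2516 → min 2516 | W₃..W₅: k=3: 0+1848+6·4·42=2856; k=4: 264+0+6·11·42=3036 → min 2856.
Length 4: W₁..W₄: k=1: 0+2516+5·37·11=4551; k=2: 1110+264+5·6·11=1704; k=3: 1230+0+5·4·11=1450 → min 1450 | W₂..W₅: k=2: 0+2856+37·6·42=12180; k=3: 888+1848+37·4·42=8952; k=4: 2516+0+37·11·42=19610 → min 8952.
Length 5: W₁..W₅: k=1: 0+8952+5·37·42=16722; k=2: 1110+2856+5·6·42=5226; k=3: 1230+1848+5·4·42=3918; k=4: 1450+0+5·11·42=3760 → min 3760.
Optimal order: ((((W₁ × W₂) × W₃) × W₄) × W₅) with cost 3760.

3760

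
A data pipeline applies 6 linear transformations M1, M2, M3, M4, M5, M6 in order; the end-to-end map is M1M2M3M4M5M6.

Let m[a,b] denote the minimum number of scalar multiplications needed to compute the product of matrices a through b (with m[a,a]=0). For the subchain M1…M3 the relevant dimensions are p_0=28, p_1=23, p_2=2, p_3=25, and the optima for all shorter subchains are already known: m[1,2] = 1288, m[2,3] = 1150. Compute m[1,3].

m[1,3] = min over k∈[1,2] of m[1,k]+m[k+1,3]+p_{0}·p_k·p_{3}.
k=1: 0 + 1150 + 28·23·25 = 17250; k=2: 1288 + 0 + 28·2·25 = 2688.
Minimum: 2688 at k=2.

2688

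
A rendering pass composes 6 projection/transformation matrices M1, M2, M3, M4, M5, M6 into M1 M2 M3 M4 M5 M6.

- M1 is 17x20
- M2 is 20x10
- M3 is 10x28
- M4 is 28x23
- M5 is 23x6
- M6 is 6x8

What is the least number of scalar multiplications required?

9600

Adjacent pairs: M1M2 = 17·20·10 = 3400; M2M3 = 20·10·28 = 5600; M3M4 = 10·28·23 = 6440; M4M5 = 28·23·6 = 3864; M5M6 = 23·6·8 = 1104.
Length 3: M1..M3: k=1: 0+5600+17·20·28=15120; k=2: 3400+0+17·10·28=8160 → min 8160 | M2..M4: k=2: 0+6440+20·10·23=11040; k=3: 5600+0+20·28·23=18480 → min 11040 | M3..M5: k=3: 0+3864+10·28·6=5544; k=4: 6440+0+10·23·6=7820 → min 5544 | M4..M6: k=4: 0+1104+28·23·8=6256; k=5: 3864+0+28·6·8=5208 → min 5208.
Length 4: M1..M4: k=1: 0+11040+17·20·23=18860; k=2: 3400+6440+17·10·23=13750; k=3: 8160+0+17·28·23=19108 → min 13750 | M2..M5: k=2: 0+5544+20·10·6=6744; k=3: 5600+3864+20·28·6=12824; k=4: 11040+0+20·23·6=13800 → min 6744 | M3..M6: k=3: 0+5208+10·28·8=7448; k=4: 6440+1104+10·23·8=9384; k=5: 5544+0+10·6·8=6024 → min 6024.
Length 5: M1..M5: k=1: 0+6744+17·20·6=8784; k=2: 3400+5544+17·10·6=9964; k=3: 8160+3864+17·28·6=14880; k=4: 13750+0+17·23·6=16096 → min 8784 | M2..M6: k=2: 0+6024+20·10·8=7624; k=3: 5600+5208+20·28·8=15288; k=4: 11040+1104+20·23·8=15824; k=5: 6744+0+20·6·8=7704 → min 7624.
Length 6: M1..M6: k=1: 0+7624+17·20·8=10344; k=2: 3400+6024+17·10·8=10784; k=3: 8160+5208+17·28·8=17176; k=4: 13750+1104+17·23·8=17982; k=5: 8784+0+17·6·8=9600 → min 9600.
Optimal order: ((M1 (M2 (M3 (M4 M5)))) M6) with cost 9600.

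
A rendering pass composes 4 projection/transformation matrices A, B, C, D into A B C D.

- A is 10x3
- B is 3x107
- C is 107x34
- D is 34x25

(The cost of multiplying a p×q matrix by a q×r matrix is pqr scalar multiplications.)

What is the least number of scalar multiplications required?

Adjacent pairs: AB = 10·3·107 = 3210; BC = 3·107·34 = 10914; CD = 107·34·25 = 90950.
Length 3: A..C: k=1: 0+10914+10·3·34=11934; k=2: 3210+0+10·107·34=39590 → min 11934 | B..D: k=2: 0+90950+3·107·25=98975; k=3: 10914+0+3·34·25=13464 → min 13464.
Length 4: A..D: k=1: 0+13464+10·3·25=14214; k=2: 3210+90950+10·107·25=120910; k=3: 11934+0+10·34·25=20434 → min 14214.
Optimal order: (A ((B C) D)) with cost 14214.

14214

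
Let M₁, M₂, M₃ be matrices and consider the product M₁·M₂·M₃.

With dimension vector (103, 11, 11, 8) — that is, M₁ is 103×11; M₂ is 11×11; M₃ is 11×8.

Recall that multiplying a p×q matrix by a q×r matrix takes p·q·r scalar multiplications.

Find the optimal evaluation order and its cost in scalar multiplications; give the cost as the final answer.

10032

(M₁·(M₂·M₃)): cost 10032.
((M₁·M₂)·M₃): cost 21527.
Optimal: (M₁·(M₂·M₃)) with cost 10032.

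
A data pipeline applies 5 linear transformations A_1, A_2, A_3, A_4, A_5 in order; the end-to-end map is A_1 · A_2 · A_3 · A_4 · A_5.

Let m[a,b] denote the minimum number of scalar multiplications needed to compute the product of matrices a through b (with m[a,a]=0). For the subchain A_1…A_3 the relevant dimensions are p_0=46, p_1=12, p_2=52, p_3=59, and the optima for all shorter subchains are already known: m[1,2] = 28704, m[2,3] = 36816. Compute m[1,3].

m[1,3] = min over k∈[1,2] of m[1,k]+m[k+1,3]+p_{0}·p_k·p_{3}.
k=1: 0 + 36816 + 46·12·59 = 69384; k=2: 28704 + 0 + 46·52·59 = 169832.
Minimum: 69384 at k=1.

69384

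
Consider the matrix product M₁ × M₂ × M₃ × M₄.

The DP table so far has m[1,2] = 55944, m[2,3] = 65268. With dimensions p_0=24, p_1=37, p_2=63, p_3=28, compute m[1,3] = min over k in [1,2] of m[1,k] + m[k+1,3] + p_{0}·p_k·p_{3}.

90132

m[1,3] = min over k∈[1,2] of m[1,k]+m[k+1,3]+p_{0}·p_k·p_{3}.
k=1: 0 + 65268 + 24·37·28 = 90132; k=2: 55944 + 0 + 24·63·28 = 98280.
Minimum: 90132 at k=1.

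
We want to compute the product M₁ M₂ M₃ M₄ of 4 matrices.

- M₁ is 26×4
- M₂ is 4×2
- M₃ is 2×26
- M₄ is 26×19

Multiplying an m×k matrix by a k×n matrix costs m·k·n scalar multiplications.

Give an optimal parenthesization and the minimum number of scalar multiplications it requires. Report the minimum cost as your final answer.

Adjacent pairs: M₁M₂ = 26·4·2 = 208; M₂M₃ = 4·2·26 = 208; M₃M₄ = 2·26·19 = 988.
Length 3: M₁..M₃: k=1: 0+208+26·4·26=2912; k=2: 208+0+26·2·26=1560 → min 1560 | M₂..M₄: k=2: 0+988+4·2·19=1140; k=3: 208+0+4·26·19=2184 → min 1140.
Length 4: M₁..M₄: k=1: 0+1140+26·4·19=3116; k=2: 208+988+26·2·19=2184; k=3: 1560+0+26·26·19=14404 → min 2184.
Optimal parenthesization: ((M₁ M₂) (M₃ M₄)) with cost 2184.

2184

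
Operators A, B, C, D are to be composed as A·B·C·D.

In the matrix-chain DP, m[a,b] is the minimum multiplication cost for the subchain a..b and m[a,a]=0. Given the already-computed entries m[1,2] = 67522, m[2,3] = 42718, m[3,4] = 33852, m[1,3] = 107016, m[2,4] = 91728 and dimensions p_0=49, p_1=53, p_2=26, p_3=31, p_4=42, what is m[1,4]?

m[1,4] = min over k∈[1,3] of m[1,k]+m[k+1,4]+p_{0}·p_k·p_{4}.
k=1: 0 + 91728 + 49·53·42 = 200802; k=2: 67522 + 33852 + 49·26·42 = 154882; k=3: 107016 + 0 + 49·31·42 = 170814.
Minimum: 154882 at k=2.

154882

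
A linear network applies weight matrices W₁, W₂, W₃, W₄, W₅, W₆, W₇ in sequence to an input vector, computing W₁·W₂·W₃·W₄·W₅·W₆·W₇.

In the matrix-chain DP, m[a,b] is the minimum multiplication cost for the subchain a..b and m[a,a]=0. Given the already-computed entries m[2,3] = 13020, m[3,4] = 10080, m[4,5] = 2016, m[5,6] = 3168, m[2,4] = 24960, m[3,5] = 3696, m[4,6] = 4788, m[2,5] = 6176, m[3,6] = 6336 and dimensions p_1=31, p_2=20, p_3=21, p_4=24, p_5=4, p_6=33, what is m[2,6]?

10268

m[2,6] = min over k∈[2,5] of m[2,k]+m[k+1,6]+p_{1}·p_k·p_{6}.
k=2: 0 + 6336 + 31·20·33 = 26796; k=3: 13020 + 4788 + 31·21·33 = 39291; k=4: 24960 + 3168 + 31·24·33 = 52680; k=5: 6176 + 0 + 31·4·33 = 10268.
Minimum: 10268 at k=5.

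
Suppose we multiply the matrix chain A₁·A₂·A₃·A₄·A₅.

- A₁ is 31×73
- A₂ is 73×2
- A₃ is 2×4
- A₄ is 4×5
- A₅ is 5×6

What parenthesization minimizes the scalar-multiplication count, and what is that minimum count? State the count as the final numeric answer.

4998

Adjacent pairs: A₁A₂ = 31·73·2 = 4526; A₂A₃ = 73·2·4 = 584; A₃A₄ = 2·4·5 = 40; A₄A₅ = 4·5·6 = 120.
Length 3: A₁..A₃: k=1: 0+584+31·73·4=9636; k=2: 4526+0+31·2·4=4774 → min 4774 | A₂..A₄: k=2: 0+40+73·2·5=770; k=3: 584+0+73·4·5=2044 → min 770 | A₃..A₅: k=3: 0+120+2·4·6=168; k=4: 40+0+2·5·6=100 → min 100.
Length 4: A₁..A₄: k=1: 0+770+31·73·5=12085; k=2: 4526+40+31·2·5=4876; k=3: 4774+0+31·4·5=5394 → min 4876 | A₂..A₅: k=2: 0+100+73·2·6=976; k=3: 584+120+73·4·6=2456; k=4: 770+0+73·5·6=2960 → min 976.
Length 5: A₁..A₅: k=1: 0+976+31·73·6=14554; k=2: 4526+100+31·2·6=4998; k=3: 4774+120+31·4·6=5638; k=4: 4876+0+31·5·6=5806 → min 4998.
Optimal parenthesization: ((A₁·A₂)·((A₃·A₄)·A₅)) with cost 4998.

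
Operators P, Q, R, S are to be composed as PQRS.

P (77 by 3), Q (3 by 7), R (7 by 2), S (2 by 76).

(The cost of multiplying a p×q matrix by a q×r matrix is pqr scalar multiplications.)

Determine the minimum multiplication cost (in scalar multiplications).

Adjacent pairs: PQ = 77·3·7 = 1617; QR = 3·7·2 = 42; RS = 7·2·76 = 1064.
Length 3: P..R: k=1: 0+42+77·3·2=504; k=2: 1617+0+77·7·2=2695 → min 504 | Q..S: k=2: 0+1064+3·7·76=2660; k=3: 42+0+3·2·76=498 → min 498.
Length 4: P..S: k=1: 0+498+77·3·76=18054; k=2: 1617+1064+77·7·76=43645; k=3: 504+0+77·2·76=12208 → min 12208.
Optimal order: ((P(QR))S) with cost 12208.

12208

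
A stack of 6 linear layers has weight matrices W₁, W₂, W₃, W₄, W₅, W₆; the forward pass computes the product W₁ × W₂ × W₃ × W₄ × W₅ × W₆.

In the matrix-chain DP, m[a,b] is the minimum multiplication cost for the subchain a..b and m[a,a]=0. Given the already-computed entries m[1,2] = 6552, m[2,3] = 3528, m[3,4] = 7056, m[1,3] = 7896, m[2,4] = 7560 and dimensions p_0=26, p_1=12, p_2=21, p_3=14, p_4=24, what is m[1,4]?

m[1,4] = min over k∈[1,3] of m[1,k]+m[k+1,4]+p_{0}·p_k·p_{4}.
k=1: 0 + 7560 + 26·12·24 = 15048; k=2: 6552 + 7056 + 26·21·24 = 26712; k=3: 7896 + 0 + 26·14·24 = 16632.
Minimum: 15048 at k=1.

15048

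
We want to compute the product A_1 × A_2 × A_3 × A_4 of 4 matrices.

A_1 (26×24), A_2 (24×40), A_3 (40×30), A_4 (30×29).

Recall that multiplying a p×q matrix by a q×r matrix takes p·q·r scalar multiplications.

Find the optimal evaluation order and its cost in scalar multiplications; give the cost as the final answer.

Adjacent pairs: A_1A_2 = 26·24·40 = 24960; A_2A_3 = 24·40·30 = 28800; A_3A_4 = 40·30·29 = 34800.
Length 3: A_1..A_3: k=1: 0+28800+26·24·30=47520; k=2: 24960+0+26·40·30=56160 → min 47520 | A_2..A_4: k=2: 0+34800+24·40·29=62640; k=3: 28800+0+24·30·29=49680 → min 49680.
Length 4: A_1..A_4: k=1: 0+49680+26·24·29=67776; k=2: 24960+34800+26·40·29=89920; k=3: 47520+0+26·30·29=70140 → min 67776.
Optimal parenthesization: (A_1 × ((A_2 × A_3) × A_4)) with cost 67776.

67776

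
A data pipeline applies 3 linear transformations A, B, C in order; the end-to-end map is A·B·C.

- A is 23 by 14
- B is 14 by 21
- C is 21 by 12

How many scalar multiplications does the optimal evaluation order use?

7392

Order (A·(B·C)): (B·C): 14×21 by 21×12 → 14×12, cost 14·21·12 = 3528; (A·(B·C)): 23×14 by 14×12 → 23×12, cost 23·14·12 = 3864; cumulative 7392. Total 7392.
Order ((A·B)·C): (A·B): 23×14 by 14×21 → 23×21, cost 23·14·21 = 6762; ((A·B)·C): 23×21 by 21×12 → 23×12, cost 23·21·12 = 5796; cumulative 12558. Total 12558.
Minimum: 7392.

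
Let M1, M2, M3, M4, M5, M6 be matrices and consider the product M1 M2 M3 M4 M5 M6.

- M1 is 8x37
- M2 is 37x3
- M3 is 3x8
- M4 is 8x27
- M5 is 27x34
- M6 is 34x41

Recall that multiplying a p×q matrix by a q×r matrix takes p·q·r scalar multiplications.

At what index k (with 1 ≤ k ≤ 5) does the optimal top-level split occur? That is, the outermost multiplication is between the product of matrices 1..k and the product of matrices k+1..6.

2

Adjacent pairs: M1M2 = 8·37·3 = 888; M2M3 = 37·3·8 = 888; M3M4 = 3·8·27 = 648; M4M5 = 8·27·34 = 7344; M5M6 = 27·34·41 = 37638.
Length 3: M1..M3: k=1: 0+888+8·37·8=3256; k=2: 888+0+8·3·8=1080 → min 1080 | M2..M4: k=2: 0+648+37·3·27=3645; k=3: 888+0+37·8·27=8880 → min 3645 | M3..M5: k=3: 0+7344+3·8·34=8160; k=4: 648+0+3·27·34=3402 → min 3402 | M4..M6: k=4: 0+37638+8·27·41=46494; k=5: 7344+0+8·34·41=18496 → min 18496.
Length 4: M1..M4: k=1: 0+3645+8·37·27=11637; k=2: 888+648+8·3·27=2184; k=3: 1080+0+8·8·27=2808 → min 2184 | M2..M5: k=2: 0+3402+37·3·34=7176; k=3: 888+7344+37·8·34=18296; k=4: 3645+0+37·27·34=37611 → min 7176 | M3..M6: k=3: 0+18496+3·8·41=19480; k=4: 648+37638+3·27·41=41607; k=5: 3402+0+3·34·41=7584 → min 7584.
Length 5: M1..M5: k=1: 0+7176+8·37·34=17240; k=2: 888+3402+8·3·34=5106; k=3: 1080+7344+8·8·34=10600; k=4: 2184+0+8·27·34=9528 → min 5106 | M2..M6: k=2: 0+7584+37·3·41=12135; k=3: 888+18496+37·8·41=31520; k=4: 3645+37638+37·27·41=82242; k=5: 7176+0+37·34·41=58754 → min 12135.
Top-level splits: k=1: (M1..M1)·(M2..M6) → 0+12135+8·37·41 = 24271; k=2: (M1..M2)·(M3..M6) → 888+7584+8·3·41 = 9456; k=3: (M1..M3)·(M4..M6) → 1080+18496+8·8·41 = 22200; k=4: (M1..M4)·(M5..M6) → 2184+37638+8·27·41 = 48678; k=5: (M1..M5)·(M6..M6) → 5106+0+8·34·41 = 16258.
Best split is after M2, i.e. k = 2.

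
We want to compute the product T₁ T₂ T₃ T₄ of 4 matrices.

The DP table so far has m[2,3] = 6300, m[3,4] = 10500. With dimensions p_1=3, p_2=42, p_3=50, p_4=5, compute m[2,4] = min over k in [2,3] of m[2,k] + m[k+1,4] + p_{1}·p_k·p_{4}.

7050

m[2,4] = min over k∈[2,3] of m[2,k]+m[k+1,4]+p_{1}·p_k·p_{4}.
k=2: 0 + 10500 + 3·42·5 = 11130; k=3: 6300 + 0 + 3·50·5 = 7050.
Minimum: 7050 at k=3.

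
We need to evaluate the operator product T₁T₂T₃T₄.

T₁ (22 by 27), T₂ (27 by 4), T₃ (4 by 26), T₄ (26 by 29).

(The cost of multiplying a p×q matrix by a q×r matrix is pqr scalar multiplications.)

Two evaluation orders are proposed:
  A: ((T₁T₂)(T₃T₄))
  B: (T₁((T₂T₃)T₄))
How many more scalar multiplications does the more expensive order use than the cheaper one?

32448

Order A = ((T₁T₂)(T₃T₄)): (T₁T₂): 22×27 by 27×4 → 22×4, cost 22·27·4 = 2376; (T₃T₄): 4×26 by 26×29 → 4×29, cost 4·26·29 = 3016; ((T₁T₂)(T₃T₄)): 22×4 by 4×29 → 22×29, cost 22·4·29 = 2552; cumulative 7944. Total 7944.
Order B = (T₁((T₂T₃)T₄)): (T₂T₃): 27×4 by 4×26 → 27×26, cost 27·4·26 = 2808; ((T₂T₃)T₄): 27×26 by 26×29 → 27×29, cost 27·26·29 = 20358; cumulative 23166; (T₁((T₂T₃)T₄)): 22×27 by 27×29 → 22×29, cost 22·27·29 = 17226; cumulative 40392. Total 40392.
Difference: |7944 − 40392| = 32448.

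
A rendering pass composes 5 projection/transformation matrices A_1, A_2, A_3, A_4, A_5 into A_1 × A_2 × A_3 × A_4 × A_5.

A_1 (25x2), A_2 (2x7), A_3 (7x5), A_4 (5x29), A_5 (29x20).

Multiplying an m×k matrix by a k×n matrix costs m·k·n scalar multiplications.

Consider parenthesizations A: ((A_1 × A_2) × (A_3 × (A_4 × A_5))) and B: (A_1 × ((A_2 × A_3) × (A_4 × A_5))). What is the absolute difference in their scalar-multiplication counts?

Order A = ((A_1 × A_2) × (A_3 × (A_4 × A_5))): (A_1 × A_2): 25×2 by 2×7 → 25×7, cost 25·2·7 = 350; (A_4 × A_5): 5×29 by 29×20 → 5×20, cost 5·29·20 = 2900; (A_3 × (A_4 × A_5)): 7×5 by 5×20 → 7×20, cost 7·5·20 = 700; cumulative 3600; ((A_1 × A_2) × (A_3 × (A_4 × A_5))): 25×7 by 7×20 → 25×20, cost 25·7·20 = 3500; cumulative 7450. Total 7450.
Order B = (A_1 × ((A_2 × A_3) × (A_4 × A_5))): (A_2 × A_3): 2×7 by 7×5 → 2×5, cost 2·7·5 = 70; (A_4 × A_5): 5×29 by 29×20 → 5×20, cost 5·29·20 = 2900; ((A_2 × A_3) × (A_4 × A_5)): 2×5 by 5×20 → 2×20, cost 2·5·20 = 200; cumulative 3170; (A_1 × ((A_2 × A_3) × (A_4 × A_5))): 25×2 by 2×20 → 25×20, cost 25·2·20 = 1000; cumulative 4170. Total 4170.
Difference: |7450 − 4170| = 3280.

3280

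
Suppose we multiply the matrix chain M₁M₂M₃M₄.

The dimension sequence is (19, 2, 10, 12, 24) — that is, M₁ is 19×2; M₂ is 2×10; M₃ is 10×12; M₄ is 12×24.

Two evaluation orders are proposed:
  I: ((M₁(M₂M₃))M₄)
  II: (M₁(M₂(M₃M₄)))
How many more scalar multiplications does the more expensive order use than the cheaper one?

Order I = ((M₁(M₂M₃))M₄): (M₂M₃): 2×10 by 10×12 → 2×12, cost 2·10·12 = 240; (M₁(M₂M₃)): 19×2 by 2×12 → 19×12, cost 19·2·12 = 456; cumulative 696; ((M₁(M₂M₃))M₄): 19×12 by 12×24 → 19×24, cost 19·12·24 = 5472; cumulative 6168. Total 6168.
Order II = (M₁(M₂(M₃M₄))): (M₃M₄): 10×12 by 12×24 → 10×24, cost 10·12·24 = 2880; (M₂(M₃M₄)): 2×10 by 10×24 → 2×24, cost 2·10·24 = 480; cumulative 3360; (M₁(M₂(M₃M₄))): 19×2 by 2×24 → 19×24, cost 19·2·24 = 912; cumulative 4272. Total 4272.
Difference: |6168 − 4272| = 1896.

1896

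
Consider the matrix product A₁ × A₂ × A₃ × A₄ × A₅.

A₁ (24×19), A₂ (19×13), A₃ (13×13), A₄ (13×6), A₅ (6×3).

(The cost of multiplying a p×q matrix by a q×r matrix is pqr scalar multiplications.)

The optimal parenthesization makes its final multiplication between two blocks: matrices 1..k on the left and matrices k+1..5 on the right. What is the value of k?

Adjacent pairs: A₁A₂ = 24·19·13 = 5928; A₂A₃ = 19·13·13 = 3211; A₃A₄ = 13·13·6 = 1014; A₄A₅ = 13·6·3 = 234.
Length 3: A₁..A₃: k=1: 0+3211+24·19·13=9139; k=2: 5928+0+24·13·13=9984 → min 9139 | A₂..A₄: k=2: 0+1014+19·13·6=2496; k=3: 3211+0+19·13·6=4693 → min 2496 | A₃..A₅: k=3: 0+234+13·13·3=741; k=4: 1014+0+13·6·3=1248 → min 741.
Length 4: A₁..A₄: k=1: 0+2496+24·19·6=5232; k=2: 5928+1014+24·13·6=8814; k=3: 9139+0+24·13·6=11011 → min 5232 | A₂..A₅: k=2: 0+741+19·13·3=1482; k=3: 3211+234+19·13·3=4186; k=4: 2496+0+19·6·3=2838 → min 1482.
Top-level splits: k=1: (A₁..A₁)·(A₂..A₅) → 0+1482+24·19·3 = 2850; k=2: (A₁..A₂)·(A₃..A₅) → 5928+741+24·13·3 = 7605; k=3: (A₁..A₃)·(A₄..A₅) → 9139+234+24·13·3 = 10309; k=4: (A₁..A₄)·(A₅..A₅) → 5232+0+24·6·3 = 5664.
Best split is after A₁, i.e. k = 1.

1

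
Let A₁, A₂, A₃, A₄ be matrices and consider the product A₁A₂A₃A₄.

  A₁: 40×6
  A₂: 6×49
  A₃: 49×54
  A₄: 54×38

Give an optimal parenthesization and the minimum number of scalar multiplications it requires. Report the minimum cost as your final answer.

Adjacent pairs: A₁A₂ = 40·6·49 = 11760; A₂A₃ = 6·49·54 = 15876; A₃A₄ = 49·54·38 = 100548.
Length 3: A₁..A₃: k=1: 0+15876+40·6·54=28836; k=2: 11760+0+40·49·54=117600 → min 28836 | A₂..A₄: k=2: 0+100548+6·49·38=111720; k=3: 15876+0+6·54·38=28188 → min 28188.
Length 4: A₁..A₄: k=1: 0+28188+40·6·38=37308; k=2: 11760+100548+40·49·38=186788; k=3: 28836+0+40·54·38=110916 → min 37308.
Optimal parenthesization: (A₁((A₂A₃)A₄)) with cost 37308.

37308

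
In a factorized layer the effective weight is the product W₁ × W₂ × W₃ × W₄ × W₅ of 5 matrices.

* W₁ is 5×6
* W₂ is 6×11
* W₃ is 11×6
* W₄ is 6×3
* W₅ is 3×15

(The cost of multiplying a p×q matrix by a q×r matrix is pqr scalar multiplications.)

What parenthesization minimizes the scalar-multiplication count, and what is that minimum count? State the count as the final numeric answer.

711

Adjacent pairs: W₁W₂ = 5·6·11 = 330; W₂W₃ = 6·11·6 = 396; W₃W₄ = 11·6·3 = 198; W₄W₅ = 6·3·15 = 270.
Length 3: W₁..W₃: k=1: 0+396+5·6·6=576; k=2: 330+0+5·11·6=660 → min 576 | W₂..W₄: k=2: 0+198+6·11·3=396; k=3: 396+0+6·6·3=504 → min 396 | W₃..W₅: k=3: 0+270+11·6·15=1260; k=4: 198+0+11·3·15=693 → min 693.
Length 4: W₁..W₄: k=1: 0+396+5·6·3=486; k=2: 330+198+5·11·3=693; k=3: 576+0+5·6·3=666 → min 486 | W₂..W₅: k=2: 0+693+6·11·15=1683; k=3: 396+270+6·6·15=1206; k=4: 396+0+6·3·15=666 → min 666.
Length 5: W₁..W₅: k=1: 0+666+5·6·15=1116; k=2: 330+693+5·11·15=1848; k=3: 576+270+5·6·15=1296; k=4: 486+0+5·3·15=711 → min 711.
Optimal parenthesization: ((W₁ × (W₂ × (W₃ × W₄))) × W₅) with cost 711.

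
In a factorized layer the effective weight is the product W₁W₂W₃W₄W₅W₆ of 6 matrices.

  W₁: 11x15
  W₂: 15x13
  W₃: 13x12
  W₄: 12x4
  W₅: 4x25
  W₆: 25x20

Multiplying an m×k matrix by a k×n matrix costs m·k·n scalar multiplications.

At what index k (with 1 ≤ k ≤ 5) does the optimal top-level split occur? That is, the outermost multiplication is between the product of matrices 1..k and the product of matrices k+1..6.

Adjacent pairs: W₁W₂ = 11·15·13 = 2145; W₂W₃ = 15·13·12 = 2340; W₃W₄ = 13·12·4 = 624; W₄W₅ = 12·4·25 = 1200; W₅W₆ = 4·25·20 = 2000.
Length 3: W₁..W₃: k=1: 0+2340+11·15·12=4320; k=2: 2145+0+11·13·12=3861 → min 3861 | W₂..W₄: k=2: 0+624+15·13·4=1404; k=3: 2340+0+15·12·4=3060 → min 1404 | W₃..W₅: k=3: 0+1200+13·12·25=5100; k=4: 624+0+13·4·25=1924 → min 1924 | W₄..W₆: k=4: 0+2000+12·4·20=2960; k=5: 1200+0+12·25·20=7200 → min 2960.
Length 4: W₁..W₄: k=1: 0+1404+11·15·4=2064; k=2: 2145+624+11·13·4=3341; k=3: 3861+0+11·12·4=4389 → min 2064 | W₂..W₅: k=2: 0+1924+15·13·25=6799; k=3: 2340+1200+15·12·25=8040; k=4: 1404+0+15·4·25=2904 → min 2904 | W₃..W₆: k=3: 0+2960+13·12·20=6080; k=4: 624+2000+13·4·20=3664; k=5: 1924+0+13·25·20=8424 → min 3664.
Length 5: W₁..W₅: k=1: 0+2904+11·15·25=7029; k=2: 2145+1924+11·13·25=7644; k=3: 3861+1200+11·12·25=8361; k=4: 2064+0+11·4·25=3164 → min 3164 | W₂..W₆: k=2: 0+3664+15·13·20=7564; k=3: 2340+2960+15·12·20=8900; k=4: 1404+2000+15·4·20=4604; k=5: 2904+0+15·25·20=10404 → min 4604.
Top-level splits: k=1: (W₁..W₁)·(W₂..W₆) → 0+4604+11·15·20 = 7904; k=2: (W₁..W₂)·(W₃..W₆) → 2145+3664+11·13·20 = 8669; k=3: (W₁..W₃)·(W₄..W₆) → 3861+2960+11·12·20 = 9461; k=4: (W₁..W₄)·(W₅..W₆) → 2064+2000+11·4·20 = 4944; k=5: (W₁..W₅)·(W₆..W₆) → 3164+0+11·25·20 = 8664.
Best split is after W₄, i.e. k = 4.

4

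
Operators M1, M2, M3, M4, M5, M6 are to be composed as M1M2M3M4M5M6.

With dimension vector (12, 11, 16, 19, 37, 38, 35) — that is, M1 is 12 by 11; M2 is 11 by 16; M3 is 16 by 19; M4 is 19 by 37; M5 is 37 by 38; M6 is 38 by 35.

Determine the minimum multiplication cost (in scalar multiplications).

45793

Adjacent pairs: M1M2 = 12·11·16 = 2112; M2M3 = 11·16·19 = 3344; M3M4 = 16·19·37 = 11248; M4M5 = 19·37·38 = 26714; M5M6 = 37·38·35 = 49210.
Length 3: M1..M3: k=1: 0+3344+12·11·19=5852; k=2: 2112+0+12·16·19=5760 → min 5760 | M2..M4: k=2: 0+11248+11·16·37=17760; k=3: 3344+0+11·19·37=11077 → min 11077 | M3..M5: k=3: 0+26714+16·19·38=38266; k=4: 11248+0+16·37·38=33744 → min 33744 | M4..M6: k=4: 0+49210+19·37·35=73815; k=5: 26714+0+19·38·35=51984 → min 51984.
Length 4: M1..M4: k=1: 0+11077+12·11·37=15961; k=2: 2112+11248+12·16·37=20464; k=3: 5760+0+12·19·37=14196 → min 14196 | M2..M5: k=2: 0+33744+11·16·38=40432; k=3: 3344+26714+11·19·38=38000; k=4: 11077+0+11·37·38=26543 → min 26543 | M3..M6: k=3: 0+51984+16·19·35=62624; k=4: 11248+49210+16·37·35=81178; k=5: 33744+0+16·38·35=55024 → min 55024.
Length 5: M1..M5: k=1: 0+26543+12·11·38=31559; k=2: 2112+33744+12·16·38=43152; k=3: 5760+26714+12·19·38=41138; k=4: 14196+0+12·37·38=31068 → min 31068 | M2..M6: k=2: 0+55024+11·16·35=61184; k=3: 3344+51984+11·19·35=62643; k=4: 11077+49210+11·37·35=74532; k=5: 26543+0+11·38·35=41173 → min 41173.
Length 6: M1..M6: k=1: 0+41173+12·11·35=45793; k=2: 2112+55024+12·16·35=63856; k=3: 5760+51984+12·19·35=65724; k=4: 14196+49210+12·37·35=78946; k=5: 31068+0+12·38·35=47028 → min 45793.
Optimal order: (M1((((M2M3)M4)M5)M6)) with cost 45793.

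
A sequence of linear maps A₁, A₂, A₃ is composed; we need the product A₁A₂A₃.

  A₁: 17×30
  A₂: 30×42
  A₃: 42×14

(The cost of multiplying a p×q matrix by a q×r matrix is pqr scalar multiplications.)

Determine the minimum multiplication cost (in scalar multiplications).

Order (A₁(A₂A₃)): (A₂A₃): 30×42 by 42×14 → 30×14, cost 30·42·14 = 17640; (A₁(A₂A₃)): 17×30 by 30×14 → 17×14, cost 17·30·14 = 7140; cumulative 24780. Total 24780.
Order ((A₁A₂)A₃): (A₁A₂): 17×30 by 30×42 → 17×42, cost 17·30·42 = 21420; ((A₁A₂)A₃): 17×42 by 42×14 → 17×14, cost 17·42·14 = 9996; cumulative 31416. Total 31416.
Minimum: 24780.

24780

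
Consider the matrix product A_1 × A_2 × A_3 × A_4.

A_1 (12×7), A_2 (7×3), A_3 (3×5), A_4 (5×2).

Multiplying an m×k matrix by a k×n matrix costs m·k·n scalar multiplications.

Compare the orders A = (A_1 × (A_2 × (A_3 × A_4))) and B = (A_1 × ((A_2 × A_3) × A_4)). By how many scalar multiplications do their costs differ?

103

Order A = (A_1 × (A_2 × (A_3 × A_4))): (A_3 × A_4): 3×5 by 5×2 → 3×2, cost 3·5·2 = 30; (A_2 × (A_3 × A_4)): 7×3 by 3×2 → 7×2, cost 7·3·2 = 42; cumulative 72; (A_1 × (A_2 × (A_3 × A_4))): 12×7 by 7×2 → 12×2, cost 12·7·2 = 168; cumulative 240. Total 240.
Order B = (A_1 × ((A_2 × A_3) × A_4)): (A_2 × A_3): 7×3 by 3×5 → 7×5, cost 7·3·5 = 105; ((A_2 × A_3) × A_4): 7×5 by 5×2 → 7×2, cost 7·5·2 = 70; cumulative 175; (A_1 × ((A_2 × A_3) × A_4)): 12×7 by 7×2 → 12×2, cost 12·7·2 = 168; cumulative 343. Total 343.
Difference: |240 − 343| = 103.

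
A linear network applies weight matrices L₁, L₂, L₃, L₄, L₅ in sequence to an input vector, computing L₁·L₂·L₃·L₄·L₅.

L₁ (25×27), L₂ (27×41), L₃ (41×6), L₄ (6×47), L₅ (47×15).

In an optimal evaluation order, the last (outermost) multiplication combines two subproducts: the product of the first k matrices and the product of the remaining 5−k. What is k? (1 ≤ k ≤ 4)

Adjacent pairs: L₁L₂ = 25·27·41 = 27675; L₂L₃ = 27·41·6 = 6642; L₃L₄ = 41·6·47 = 11562; L₄L₅ = 6·47·15 = 4230.
Length 3: L₁..L₃: k=1: 0+6642+25·27·6=10692; k=2: 27675+0+25·41·6=33825 → min 10692 | L₂..L₄: k=2: 0+11562+27·41·47=63591; k=3: 6642+0+27·6·47=14256 → min 14256 | L₃..L₅: k=3: 0+4230+41·6·15=7920; k=4: 11562+0+41·47·15=40467 → min 7920.
Length 4: L₁..L₄: k=1: 0+14256+25·27·47=45981; k=2: 27675+11562+25·41·47=87412; k=3: 10692+0+25·6·47=17742 → min 17742 | L₂..L₅: k=2: 0+7920+27·41·15=24525; k=3: 6642+4230+27·6·15=13302; k=4: 14256+0+27·47·15=33291 → min 13302.
Top-level splits: k=1: (L₁..L₁)·(L₂..L₅) → 0+13302+25·27·15 = 23427; k=2: (L₁..L₂)·(L₃..L₅) → 27675+7920+25·41·15 = 50970; k=3: (L₁..L₃)·(L₄..L₅) → 10692+4230+25·6·15 = 17172; k=4: (L₁..L₄)·(L₅..L₅) → 17742+0+25·47·15 = 35367.
Best split is after L₃, i.e. k = 3.

3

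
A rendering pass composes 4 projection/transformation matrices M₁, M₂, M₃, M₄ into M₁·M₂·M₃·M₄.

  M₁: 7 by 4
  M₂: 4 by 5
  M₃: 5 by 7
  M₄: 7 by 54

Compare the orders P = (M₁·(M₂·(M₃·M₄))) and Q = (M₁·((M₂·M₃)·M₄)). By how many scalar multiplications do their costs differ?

Order P = (M₁·(M₂·(M₃·M₄))): (M₃·M₄): 5×7 by 7×54 → 5×54, cost 5·7·54 = 1890; (M₂·(M₃·M₄)): 4×5 by 5×54 → 4×54, cost 4·5·54 = 1080; cumulative 2970; (M₁·(M₂·(M₃·M₄))): 7×4 by 4×54 → 7×54, cost 7·4·54 = 1512; cumulative 4482. Total 4482.
Order Q = (M₁·((M₂·M₃)·M₄)): (M₂·M₃): 4×5 by 5×7 → 4×7, cost 4·5·7 = 140; ((M₂·M₃)·M₄): 4×7 by 7×54 → 4×54, cost 4·7·54 = 1512; cumulative 1652; (M₁·((M₂·M₃)·M₄)): 7×4 by 4×54 → 7×54, cost 7·4·54 = 1512; cumulative 3164. Total 3164.
Difference: |4482 − 3164| = 1318.

1318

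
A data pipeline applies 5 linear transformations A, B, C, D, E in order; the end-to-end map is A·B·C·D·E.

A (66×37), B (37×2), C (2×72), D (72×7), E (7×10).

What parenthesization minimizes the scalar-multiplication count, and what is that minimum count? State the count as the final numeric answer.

7352

Adjacent pairs: AB = 66·37·2 = 4884; BC = 37·2·72 = 5328; CD = 2·72·7 = 1008; DE = 72·7·10 = 5040.
Length 3: A..C: k=1: 0+5328+66·37·72=181152; k=2: 4884+0+66·2·72=14388 → min 14388 | B..D: k=2: 0+1008+37·2·7=1526; k=3: 5328+0+37·72·7=23976 → min 1526 | C..E: k=3: 0+5040+2·72·10=6480; k=4: 1008+0+2·7·10=1148 → min 1148.
Length 4: A..D: k=1: 0+1526+66·37·7=18620; k=2: 4884+1008+66·2·7=6816; k=3: 14388+0+66·72·7=47652 → min 6816 | B..E: k=2: 0+1148+37·2·10=1888; k=3: 5328+5040+37·72·10=37008; k=4: 1526+0+37·7·10=4116 → min 1888.
Length 5: A..E: k=1: 0+1888+66·37·10=26308; k=2: 4884+1148+66·2·10=7352; k=3: 14388+5040+66·72·10=66948; k=4: 6816+0+66·7·10=11436 → min 7352.
Optimal parenthesization: ((A·B)·((C·D)·E)) with cost 7352.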